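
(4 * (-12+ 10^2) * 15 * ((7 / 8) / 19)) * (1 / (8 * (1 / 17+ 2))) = 14.76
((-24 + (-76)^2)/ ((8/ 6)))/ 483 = 1438/161 = 8.93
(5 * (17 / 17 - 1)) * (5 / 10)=0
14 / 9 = 1.56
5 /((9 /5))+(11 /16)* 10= 695/72 = 9.65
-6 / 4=-3/2 = -1.50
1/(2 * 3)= 1/6 = 0.17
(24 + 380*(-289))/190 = -54898/95 = -577.87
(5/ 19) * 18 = 90/19 = 4.74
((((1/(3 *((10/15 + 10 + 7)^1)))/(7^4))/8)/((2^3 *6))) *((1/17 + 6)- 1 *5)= 3/138451264 = 0.00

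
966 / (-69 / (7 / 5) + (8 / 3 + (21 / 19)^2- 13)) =-7323246/442711 = -16.54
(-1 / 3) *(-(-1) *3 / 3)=-1/3 = -0.33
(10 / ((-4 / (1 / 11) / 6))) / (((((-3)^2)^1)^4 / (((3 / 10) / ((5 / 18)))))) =-1/4455 = 0.00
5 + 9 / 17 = 94/17 = 5.53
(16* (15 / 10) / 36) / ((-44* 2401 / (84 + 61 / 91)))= -7705/14420406 = 0.00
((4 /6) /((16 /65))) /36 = 65/864 = 0.08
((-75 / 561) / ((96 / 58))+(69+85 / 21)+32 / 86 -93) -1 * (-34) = 38740607/2701776 = 14.34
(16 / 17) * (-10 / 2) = -4.71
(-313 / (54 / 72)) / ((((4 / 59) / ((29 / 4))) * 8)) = -535543/96 = -5578.57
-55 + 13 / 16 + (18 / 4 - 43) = -1483/16 = -92.69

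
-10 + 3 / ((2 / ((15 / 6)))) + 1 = -21/4 = -5.25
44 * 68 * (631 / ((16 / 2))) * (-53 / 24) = -6253841/12 = -521153.42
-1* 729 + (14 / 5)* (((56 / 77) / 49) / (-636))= -44625739/61215 = -729.00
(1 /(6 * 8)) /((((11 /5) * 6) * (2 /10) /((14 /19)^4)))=60025/25803558 = 0.00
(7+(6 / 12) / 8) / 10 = 113/160 = 0.71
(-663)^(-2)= 1/439569 = 0.00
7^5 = 16807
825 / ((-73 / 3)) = -2475/73 = -33.90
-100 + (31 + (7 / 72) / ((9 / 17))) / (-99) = -100.31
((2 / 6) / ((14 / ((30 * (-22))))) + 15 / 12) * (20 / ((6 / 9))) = -6075/14 = -433.93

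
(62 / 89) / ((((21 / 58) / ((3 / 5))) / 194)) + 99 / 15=230.56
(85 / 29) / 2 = 85/58 = 1.47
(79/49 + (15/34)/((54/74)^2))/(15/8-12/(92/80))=-0.29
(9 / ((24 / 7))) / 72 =7/192 = 0.04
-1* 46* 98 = -4508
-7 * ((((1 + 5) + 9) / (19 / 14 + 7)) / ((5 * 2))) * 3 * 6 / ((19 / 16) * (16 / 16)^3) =-4704/247 = -19.04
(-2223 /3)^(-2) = 1/549081 = 0.00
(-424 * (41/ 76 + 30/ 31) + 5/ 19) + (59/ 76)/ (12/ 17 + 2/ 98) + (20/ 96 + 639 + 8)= 81083707/8552280 = 9.48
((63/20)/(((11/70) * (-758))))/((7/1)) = -63/16676 = 0.00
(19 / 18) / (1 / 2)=19/9 = 2.11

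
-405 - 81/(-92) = -37179/92 = -404.12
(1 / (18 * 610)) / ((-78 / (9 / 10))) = -1/951600 = 0.00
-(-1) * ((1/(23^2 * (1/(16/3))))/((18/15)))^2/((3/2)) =3200/68001363 = 0.00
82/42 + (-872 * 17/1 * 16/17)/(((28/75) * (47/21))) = -16478873/987 = -16695.92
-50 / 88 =-25/44 = -0.57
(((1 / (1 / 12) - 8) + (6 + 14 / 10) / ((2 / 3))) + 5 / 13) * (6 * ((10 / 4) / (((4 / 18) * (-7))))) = -54351/364 = -149.32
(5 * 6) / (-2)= -15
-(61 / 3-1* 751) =2192/3 = 730.67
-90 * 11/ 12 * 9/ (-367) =1485/734 = 2.02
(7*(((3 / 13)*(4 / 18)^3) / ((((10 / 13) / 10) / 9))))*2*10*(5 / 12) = 1400/81 = 17.28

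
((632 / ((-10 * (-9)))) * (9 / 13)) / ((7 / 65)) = 316/7 = 45.14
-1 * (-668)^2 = -446224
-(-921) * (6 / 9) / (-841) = -614/841 = -0.73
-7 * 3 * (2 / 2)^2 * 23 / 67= -483/67 = -7.21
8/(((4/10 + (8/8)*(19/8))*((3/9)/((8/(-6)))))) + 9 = -281/111 = -2.53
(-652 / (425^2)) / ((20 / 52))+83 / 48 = 74552527/43350000 = 1.72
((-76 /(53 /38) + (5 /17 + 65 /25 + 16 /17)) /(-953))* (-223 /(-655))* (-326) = -126639916/21466325 = -5.90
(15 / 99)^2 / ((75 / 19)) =19/3267 = 0.01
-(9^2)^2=-6561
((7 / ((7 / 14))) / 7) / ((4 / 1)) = 1/2 = 0.50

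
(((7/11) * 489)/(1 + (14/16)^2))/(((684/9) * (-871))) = -54768/20570407 = 0.00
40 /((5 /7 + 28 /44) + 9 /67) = 26.94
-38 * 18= -684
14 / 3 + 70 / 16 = 217/24 = 9.04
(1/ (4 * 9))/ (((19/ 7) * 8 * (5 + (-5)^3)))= -7/656640 = 0.00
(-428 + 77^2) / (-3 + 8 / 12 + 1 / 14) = -231042/95 = -2432.02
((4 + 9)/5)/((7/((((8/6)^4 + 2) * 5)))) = 5434/567 = 9.58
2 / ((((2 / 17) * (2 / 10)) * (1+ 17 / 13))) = 221/6 = 36.83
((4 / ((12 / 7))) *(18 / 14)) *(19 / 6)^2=361/12 = 30.08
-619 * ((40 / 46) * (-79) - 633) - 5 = 9989926/23 = 434344.61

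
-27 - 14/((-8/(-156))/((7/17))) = -2370/17 = -139.41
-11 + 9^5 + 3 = 59041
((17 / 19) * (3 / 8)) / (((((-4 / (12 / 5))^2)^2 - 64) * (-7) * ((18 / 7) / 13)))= 5967/1385936 = 0.00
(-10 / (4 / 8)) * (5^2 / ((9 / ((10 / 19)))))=-5000/171 = -29.24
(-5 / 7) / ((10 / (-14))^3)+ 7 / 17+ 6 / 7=9606/2975 = 3.23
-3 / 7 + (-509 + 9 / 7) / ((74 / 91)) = -161818/259 = -624.78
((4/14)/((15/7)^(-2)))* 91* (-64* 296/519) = -36940800/8477 = -4357.77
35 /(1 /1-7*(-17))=7/24 = 0.29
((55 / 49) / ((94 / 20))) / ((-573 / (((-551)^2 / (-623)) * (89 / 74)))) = 83490275/341781321 = 0.24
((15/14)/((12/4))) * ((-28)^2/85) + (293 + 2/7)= 35293/119 = 296.58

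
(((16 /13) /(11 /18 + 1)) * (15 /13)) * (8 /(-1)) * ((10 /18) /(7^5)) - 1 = -82390307/82371107 = -1.00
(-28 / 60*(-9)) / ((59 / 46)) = 966/295 = 3.27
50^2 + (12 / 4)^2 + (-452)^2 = 206813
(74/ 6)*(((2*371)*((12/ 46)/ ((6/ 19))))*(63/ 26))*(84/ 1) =460074132/299 = 1538709.47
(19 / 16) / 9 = 19/144 = 0.13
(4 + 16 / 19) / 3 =92/57 = 1.61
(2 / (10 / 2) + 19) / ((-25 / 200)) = -155.20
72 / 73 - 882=-64314/73 = -881.01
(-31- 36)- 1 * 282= -349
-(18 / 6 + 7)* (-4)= 40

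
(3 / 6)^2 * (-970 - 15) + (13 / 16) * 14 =-1879/8 = -234.88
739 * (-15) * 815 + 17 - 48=-9034306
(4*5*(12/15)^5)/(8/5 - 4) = -1024/375 = -2.73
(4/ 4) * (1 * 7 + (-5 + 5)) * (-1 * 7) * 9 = -441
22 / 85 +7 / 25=229/425 = 0.54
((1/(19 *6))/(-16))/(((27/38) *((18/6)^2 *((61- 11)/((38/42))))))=-19/12247200 = 0.00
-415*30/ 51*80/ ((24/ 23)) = -954500/51 = -18715.69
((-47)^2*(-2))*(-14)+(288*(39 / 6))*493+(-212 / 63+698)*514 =84532792/63 = 1341790.35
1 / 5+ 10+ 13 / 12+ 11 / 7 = 5399/420 = 12.85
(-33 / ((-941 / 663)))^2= 478690641/885481 = 540.60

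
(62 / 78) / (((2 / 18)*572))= 0.01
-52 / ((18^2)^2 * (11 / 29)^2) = -10933/3175524 = 0.00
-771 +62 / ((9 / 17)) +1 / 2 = -11761/18 = -653.39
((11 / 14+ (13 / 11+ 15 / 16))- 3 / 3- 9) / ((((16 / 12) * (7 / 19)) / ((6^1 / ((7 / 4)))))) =-1494711/30184 = -49.52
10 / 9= 1.11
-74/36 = -37/18 = -2.06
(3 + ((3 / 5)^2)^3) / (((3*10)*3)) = 7934/234375 = 0.03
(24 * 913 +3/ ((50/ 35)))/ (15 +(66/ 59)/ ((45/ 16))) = 38787957/27254 = 1423.20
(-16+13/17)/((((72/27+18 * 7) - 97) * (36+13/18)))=-13986/1067515 = -0.01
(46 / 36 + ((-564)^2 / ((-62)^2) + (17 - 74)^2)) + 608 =68171921/17298 = 3941.03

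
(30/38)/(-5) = -3/19 = -0.16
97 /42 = 2.31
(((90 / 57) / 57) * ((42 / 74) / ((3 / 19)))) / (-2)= -35/703 = -0.05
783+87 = 870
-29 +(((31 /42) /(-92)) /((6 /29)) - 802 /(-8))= 1650961/23184 = 71.21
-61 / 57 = -1.07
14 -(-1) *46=60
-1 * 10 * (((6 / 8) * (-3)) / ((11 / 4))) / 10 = 9/11 = 0.82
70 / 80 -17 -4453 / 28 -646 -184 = -56289/56 = -1005.16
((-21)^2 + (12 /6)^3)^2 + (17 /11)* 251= 2221878/11 = 201988.91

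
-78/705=-26/235 = -0.11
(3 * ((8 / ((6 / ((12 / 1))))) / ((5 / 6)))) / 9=32/5 = 6.40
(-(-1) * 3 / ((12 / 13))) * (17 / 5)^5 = 18458141/12500 = 1476.65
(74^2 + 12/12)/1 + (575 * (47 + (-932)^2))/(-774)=-55027403/86 = -639853.52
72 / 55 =1.31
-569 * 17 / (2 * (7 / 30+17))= -145095/517 = -280.65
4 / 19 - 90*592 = -1012316/19 = -53279.79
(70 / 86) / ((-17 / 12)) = -420/731 = -0.57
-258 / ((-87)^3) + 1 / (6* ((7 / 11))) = 806041/3073014 = 0.26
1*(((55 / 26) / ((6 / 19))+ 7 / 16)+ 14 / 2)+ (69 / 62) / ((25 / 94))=8859907/483600 = 18.32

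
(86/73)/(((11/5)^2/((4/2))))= 4300/8833 = 0.49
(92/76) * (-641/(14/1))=-14743/266 = -55.42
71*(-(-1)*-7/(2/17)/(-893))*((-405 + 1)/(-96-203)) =1706698/267007 = 6.39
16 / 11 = 1.45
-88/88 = -1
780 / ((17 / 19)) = 14820/17 = 871.76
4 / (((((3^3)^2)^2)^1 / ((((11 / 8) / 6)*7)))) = 77/6377292 = 0.00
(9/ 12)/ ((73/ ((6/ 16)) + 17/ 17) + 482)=9/8132 = 0.00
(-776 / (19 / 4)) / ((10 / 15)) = -4656/19 = -245.05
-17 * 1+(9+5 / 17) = -131/17 = -7.71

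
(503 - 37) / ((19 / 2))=932/19 = 49.05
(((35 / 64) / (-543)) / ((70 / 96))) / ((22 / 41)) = -41/15928 = 0.00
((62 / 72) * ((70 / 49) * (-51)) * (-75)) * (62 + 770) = 27404000/7 = 3914857.14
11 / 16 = 0.69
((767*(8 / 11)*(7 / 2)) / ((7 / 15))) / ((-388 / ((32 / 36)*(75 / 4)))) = -191750/1067 = -179.71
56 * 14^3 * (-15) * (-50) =115248000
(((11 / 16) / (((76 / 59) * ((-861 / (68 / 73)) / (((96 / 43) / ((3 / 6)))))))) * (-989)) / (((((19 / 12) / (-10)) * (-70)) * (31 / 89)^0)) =12180432/52943177 = 0.23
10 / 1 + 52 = 62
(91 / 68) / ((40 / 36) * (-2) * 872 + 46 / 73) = -59787/86544008 = 0.00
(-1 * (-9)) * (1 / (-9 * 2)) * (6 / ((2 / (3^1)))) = -9/2 = -4.50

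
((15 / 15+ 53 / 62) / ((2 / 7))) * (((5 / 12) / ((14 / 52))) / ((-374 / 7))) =-52325/278256 = -0.19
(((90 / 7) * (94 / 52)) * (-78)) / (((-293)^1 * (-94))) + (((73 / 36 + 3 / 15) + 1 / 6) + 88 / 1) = 33347521/369180 = 90.33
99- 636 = -537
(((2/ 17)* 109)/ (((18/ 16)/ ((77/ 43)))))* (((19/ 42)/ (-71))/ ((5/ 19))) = -3462712/7006635 = -0.49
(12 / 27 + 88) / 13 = 796/117 = 6.80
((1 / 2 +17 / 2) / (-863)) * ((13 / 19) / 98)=-117/1606906 = 0.00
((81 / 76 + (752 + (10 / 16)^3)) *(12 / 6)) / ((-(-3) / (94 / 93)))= 114808451/226176 = 507.61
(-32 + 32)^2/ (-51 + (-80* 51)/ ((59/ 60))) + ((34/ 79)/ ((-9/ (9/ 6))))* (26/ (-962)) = 17/8769 = 0.00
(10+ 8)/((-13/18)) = -24.92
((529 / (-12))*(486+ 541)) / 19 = -543283/228 = -2382.82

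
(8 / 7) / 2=4/7 = 0.57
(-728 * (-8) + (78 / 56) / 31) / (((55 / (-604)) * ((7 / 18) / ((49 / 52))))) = -528470253/3410 = -154976.61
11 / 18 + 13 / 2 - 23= -15.89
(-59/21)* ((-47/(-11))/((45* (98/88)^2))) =-488048/2268945 = -0.22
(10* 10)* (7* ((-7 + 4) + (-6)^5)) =-5445300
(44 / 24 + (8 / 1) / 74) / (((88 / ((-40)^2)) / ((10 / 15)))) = 86200/3663 = 23.53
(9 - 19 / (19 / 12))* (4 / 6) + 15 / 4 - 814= -3249/4 = -812.25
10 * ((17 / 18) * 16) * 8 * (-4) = -43520/9 = -4835.56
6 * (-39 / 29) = -234/29 = -8.07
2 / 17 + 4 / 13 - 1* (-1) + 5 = 1420/221 = 6.43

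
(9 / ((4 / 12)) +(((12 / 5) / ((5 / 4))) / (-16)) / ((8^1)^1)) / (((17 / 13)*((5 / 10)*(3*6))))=23387/10200 = 2.29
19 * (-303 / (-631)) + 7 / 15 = 9.59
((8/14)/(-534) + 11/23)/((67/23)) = 20513/125223 = 0.16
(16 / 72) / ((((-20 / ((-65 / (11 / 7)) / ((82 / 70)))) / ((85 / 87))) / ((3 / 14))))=38675/470844 = 0.08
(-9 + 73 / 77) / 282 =-310/10857 = -0.03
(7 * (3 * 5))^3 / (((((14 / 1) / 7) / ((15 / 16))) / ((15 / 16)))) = 260465625/512 = 508721.92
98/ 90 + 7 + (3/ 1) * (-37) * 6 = -29606/45 = -657.91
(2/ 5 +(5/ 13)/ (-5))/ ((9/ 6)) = 14/65 = 0.22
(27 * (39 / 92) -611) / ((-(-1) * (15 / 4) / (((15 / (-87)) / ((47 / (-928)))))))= -1765088/3243 = -544.28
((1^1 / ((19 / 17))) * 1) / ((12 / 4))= 17/57 = 0.30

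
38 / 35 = 1.09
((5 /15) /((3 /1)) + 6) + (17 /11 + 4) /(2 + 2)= 2969/396 = 7.50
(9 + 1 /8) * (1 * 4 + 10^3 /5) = 1861.50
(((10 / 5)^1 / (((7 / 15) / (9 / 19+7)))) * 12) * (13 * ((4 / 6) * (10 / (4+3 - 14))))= -4430400/931 = -4758.75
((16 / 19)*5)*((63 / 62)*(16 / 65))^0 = 80/19 = 4.21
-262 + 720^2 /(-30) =-17542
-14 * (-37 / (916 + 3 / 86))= 0.57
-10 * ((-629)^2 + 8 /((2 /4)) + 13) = -3956700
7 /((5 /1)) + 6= 37/5 = 7.40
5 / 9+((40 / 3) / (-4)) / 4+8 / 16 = 2/9 = 0.22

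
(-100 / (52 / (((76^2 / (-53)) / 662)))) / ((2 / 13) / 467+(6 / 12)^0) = 33717400/106538639 = 0.32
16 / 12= 4/3 = 1.33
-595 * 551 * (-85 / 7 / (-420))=-796195/84 = -9478.51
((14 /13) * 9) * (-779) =-98154/13 = -7550.31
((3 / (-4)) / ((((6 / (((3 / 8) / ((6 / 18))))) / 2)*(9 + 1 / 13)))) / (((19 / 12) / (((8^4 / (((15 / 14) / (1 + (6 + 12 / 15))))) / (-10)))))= 8176896/140125 = 58.35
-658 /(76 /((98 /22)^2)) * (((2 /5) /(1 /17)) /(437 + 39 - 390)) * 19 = -13428793/52030 = -258.10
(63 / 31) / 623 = 9/2759 = 0.00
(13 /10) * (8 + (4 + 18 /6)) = 39/2 = 19.50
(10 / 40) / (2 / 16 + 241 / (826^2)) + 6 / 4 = 1195429/342102 = 3.49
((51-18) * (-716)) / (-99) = 716/3 = 238.67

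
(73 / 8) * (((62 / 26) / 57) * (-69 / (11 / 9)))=-468441/21736 = -21.55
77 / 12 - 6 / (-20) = 403/60 = 6.72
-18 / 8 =-2.25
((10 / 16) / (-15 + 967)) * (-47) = -235/7616 = -0.03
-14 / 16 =-7/8 = -0.88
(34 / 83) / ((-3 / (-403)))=13702/249 = 55.03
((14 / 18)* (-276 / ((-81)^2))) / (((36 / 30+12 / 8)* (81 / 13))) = -83720/43046721 = 0.00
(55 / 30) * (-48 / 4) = -22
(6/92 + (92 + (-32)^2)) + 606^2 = 16944195/46 = 368352.07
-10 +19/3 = -3.67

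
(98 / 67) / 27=98/1809 = 0.05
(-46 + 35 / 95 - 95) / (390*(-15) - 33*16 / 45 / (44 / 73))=20040/836399 = 0.02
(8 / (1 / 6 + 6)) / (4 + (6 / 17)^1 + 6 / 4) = 1632/7363 = 0.22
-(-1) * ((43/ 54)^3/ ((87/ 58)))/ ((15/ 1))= 79507/3542940 = 0.02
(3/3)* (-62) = -62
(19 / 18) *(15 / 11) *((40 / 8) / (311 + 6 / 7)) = 3325/144078 = 0.02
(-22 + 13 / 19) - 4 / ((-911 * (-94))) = -17340923/813523 = -21.32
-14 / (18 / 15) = -35/3 = -11.67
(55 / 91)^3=166375/753571 = 0.22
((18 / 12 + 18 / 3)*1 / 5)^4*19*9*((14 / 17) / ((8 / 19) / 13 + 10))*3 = 3421197/16048 = 213.19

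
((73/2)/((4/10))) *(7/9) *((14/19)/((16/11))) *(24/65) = 13.27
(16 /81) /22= 8/891 = 0.01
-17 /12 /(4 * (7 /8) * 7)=-17/294 = -0.06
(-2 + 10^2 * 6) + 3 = 601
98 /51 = 1.92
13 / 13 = 1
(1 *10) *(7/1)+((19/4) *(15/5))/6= 579/8 = 72.38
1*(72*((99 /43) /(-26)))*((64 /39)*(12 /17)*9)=-8211456/123539 = -66.47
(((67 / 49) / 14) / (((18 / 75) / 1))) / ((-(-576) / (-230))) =-192625/1185408 = -0.16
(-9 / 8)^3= -729/512 = -1.42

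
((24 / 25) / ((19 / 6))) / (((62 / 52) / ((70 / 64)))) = 819/2945 = 0.28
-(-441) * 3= 1323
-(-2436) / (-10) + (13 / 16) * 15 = -231.41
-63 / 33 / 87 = -7/319 = -0.02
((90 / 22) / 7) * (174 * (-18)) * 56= -102501.82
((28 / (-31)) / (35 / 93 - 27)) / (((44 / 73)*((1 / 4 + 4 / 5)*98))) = 365/667282 = 0.00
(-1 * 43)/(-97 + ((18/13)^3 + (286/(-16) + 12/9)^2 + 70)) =-54415296/315458461 = -0.17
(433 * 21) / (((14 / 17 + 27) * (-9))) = -51527/1419 = -36.31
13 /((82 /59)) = 767/82 = 9.35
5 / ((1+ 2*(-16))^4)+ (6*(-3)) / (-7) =16623413/6464647 = 2.57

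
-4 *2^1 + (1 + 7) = 0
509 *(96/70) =24432/35 = 698.06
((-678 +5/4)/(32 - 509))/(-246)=-0.01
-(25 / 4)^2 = -625/16 = -39.06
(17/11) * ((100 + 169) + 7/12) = 54995/132 = 416.63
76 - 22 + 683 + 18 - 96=659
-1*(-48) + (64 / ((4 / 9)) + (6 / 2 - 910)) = -715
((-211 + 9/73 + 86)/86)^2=11236/5329 = 2.11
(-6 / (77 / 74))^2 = 197136/5929 = 33.25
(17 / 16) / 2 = 17/32 = 0.53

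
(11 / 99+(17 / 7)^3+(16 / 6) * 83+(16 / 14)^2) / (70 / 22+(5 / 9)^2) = 36226476/533365 = 67.92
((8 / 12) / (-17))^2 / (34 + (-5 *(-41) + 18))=4/668457 = 0.00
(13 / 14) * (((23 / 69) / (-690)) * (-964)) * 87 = 90857/2415 = 37.62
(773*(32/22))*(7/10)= 43288/55 = 787.05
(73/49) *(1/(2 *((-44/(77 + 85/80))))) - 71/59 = -10277875/4070528 = -2.52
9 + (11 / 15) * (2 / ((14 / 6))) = 337/35 = 9.63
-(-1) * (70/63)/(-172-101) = -10/2457 = 0.00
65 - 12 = 53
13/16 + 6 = 109/16 = 6.81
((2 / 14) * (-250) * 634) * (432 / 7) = -68472000/49 = -1397387.76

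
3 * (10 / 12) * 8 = 20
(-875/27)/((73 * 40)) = -175/15768 = -0.01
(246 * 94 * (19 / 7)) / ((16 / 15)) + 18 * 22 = 1658673/28 = 59238.32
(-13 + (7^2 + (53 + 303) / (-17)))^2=65536/289 = 226.77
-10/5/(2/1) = -1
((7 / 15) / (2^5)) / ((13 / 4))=7/1560 = 0.00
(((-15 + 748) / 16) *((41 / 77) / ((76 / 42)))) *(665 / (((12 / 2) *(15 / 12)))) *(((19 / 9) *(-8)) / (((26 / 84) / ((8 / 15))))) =-34783.95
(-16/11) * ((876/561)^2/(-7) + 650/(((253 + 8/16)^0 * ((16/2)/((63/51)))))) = -391728476/2692613 = -145.48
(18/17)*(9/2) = 81/17 = 4.76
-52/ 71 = -0.73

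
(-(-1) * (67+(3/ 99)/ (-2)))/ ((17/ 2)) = 4421/561 = 7.88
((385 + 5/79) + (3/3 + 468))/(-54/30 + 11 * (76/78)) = 13156845/137381 = 95.77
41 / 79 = 0.52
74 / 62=1.19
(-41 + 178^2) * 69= 2183367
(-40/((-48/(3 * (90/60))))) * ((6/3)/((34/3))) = 45/68 = 0.66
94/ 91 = 1.03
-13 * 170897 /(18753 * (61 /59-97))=131077999/106179486 = 1.23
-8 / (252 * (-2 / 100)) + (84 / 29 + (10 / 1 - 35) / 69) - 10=-247019/42021 = -5.88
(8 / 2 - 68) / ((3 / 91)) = -5824/3 = -1941.33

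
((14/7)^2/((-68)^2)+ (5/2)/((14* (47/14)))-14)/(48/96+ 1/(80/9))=-15154220/665567 = -22.77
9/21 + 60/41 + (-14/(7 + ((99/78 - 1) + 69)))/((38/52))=17742443/10813299 = 1.64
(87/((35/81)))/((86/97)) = 683559/3010 = 227.10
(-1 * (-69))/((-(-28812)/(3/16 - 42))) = -15387/153664 = -0.10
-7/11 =-0.64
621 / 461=1.35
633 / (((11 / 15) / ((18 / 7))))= 170910/77 = 2219.61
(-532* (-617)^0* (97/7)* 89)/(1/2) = -1312216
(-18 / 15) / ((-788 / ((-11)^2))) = 0.18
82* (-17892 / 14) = -104796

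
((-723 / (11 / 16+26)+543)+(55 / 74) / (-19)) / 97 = 309708473/58235114 = 5.32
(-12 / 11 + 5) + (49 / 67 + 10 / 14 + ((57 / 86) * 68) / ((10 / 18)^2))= 839546377/5545925 = 151.38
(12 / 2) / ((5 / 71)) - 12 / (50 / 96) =1554/25 = 62.16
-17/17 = -1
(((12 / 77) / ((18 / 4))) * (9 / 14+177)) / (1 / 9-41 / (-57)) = 283518/38269 = 7.41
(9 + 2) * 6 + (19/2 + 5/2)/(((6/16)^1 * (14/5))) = 542/7 = 77.43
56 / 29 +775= 22531/29 = 776.93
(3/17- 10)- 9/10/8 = -13513/1360 = -9.94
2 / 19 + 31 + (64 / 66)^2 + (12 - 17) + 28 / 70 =2839382/103455 = 27.45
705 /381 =235/127 = 1.85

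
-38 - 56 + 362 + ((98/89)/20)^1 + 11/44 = 477583/1780 = 268.31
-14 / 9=-1.56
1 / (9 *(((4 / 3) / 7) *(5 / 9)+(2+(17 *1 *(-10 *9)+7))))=-21/287449 = 0.00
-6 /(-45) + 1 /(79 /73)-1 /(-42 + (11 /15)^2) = 11955862/11054865 = 1.08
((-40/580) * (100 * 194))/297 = -38800/8613 = -4.50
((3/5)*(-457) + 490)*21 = 22659/5 = 4531.80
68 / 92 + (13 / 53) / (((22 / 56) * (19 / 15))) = 313889/254771 = 1.23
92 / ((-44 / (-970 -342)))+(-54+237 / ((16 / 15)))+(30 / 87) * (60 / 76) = 282368167/96976 = 2911.73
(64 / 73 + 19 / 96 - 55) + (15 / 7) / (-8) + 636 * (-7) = -221055815/49056 = -4506.19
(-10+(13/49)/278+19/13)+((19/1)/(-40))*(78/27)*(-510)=183628219/265629 = 691.30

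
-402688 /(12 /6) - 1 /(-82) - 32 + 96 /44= -181639173/902 = -201373.81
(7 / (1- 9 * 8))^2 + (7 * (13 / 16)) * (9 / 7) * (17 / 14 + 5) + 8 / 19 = 984176457/21454496 = 45.87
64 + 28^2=848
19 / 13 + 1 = 32/13 = 2.46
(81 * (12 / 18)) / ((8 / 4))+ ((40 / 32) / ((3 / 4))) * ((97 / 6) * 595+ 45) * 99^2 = 315728379/2 = 157864189.50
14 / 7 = 2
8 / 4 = 2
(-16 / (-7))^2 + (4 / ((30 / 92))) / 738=1421468/271215 = 5.24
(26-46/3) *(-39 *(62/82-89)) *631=949710528/41 = 23163671.41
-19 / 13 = -1.46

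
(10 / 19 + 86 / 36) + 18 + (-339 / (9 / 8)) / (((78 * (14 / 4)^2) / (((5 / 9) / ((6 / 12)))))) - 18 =2.56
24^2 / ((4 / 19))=2736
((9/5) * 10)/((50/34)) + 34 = 1156/25 = 46.24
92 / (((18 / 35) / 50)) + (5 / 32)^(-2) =2021716/225 = 8985.40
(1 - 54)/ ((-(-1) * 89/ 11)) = -6.55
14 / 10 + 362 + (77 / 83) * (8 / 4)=151581/415 = 365.26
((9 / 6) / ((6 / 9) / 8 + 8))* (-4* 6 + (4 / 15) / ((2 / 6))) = -4.31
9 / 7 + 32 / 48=41/21 = 1.95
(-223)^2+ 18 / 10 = 248654/5 = 49730.80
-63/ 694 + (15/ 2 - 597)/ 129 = -69540/14921 = -4.66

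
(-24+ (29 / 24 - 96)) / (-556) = 2851/13344 = 0.21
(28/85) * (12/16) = 21/85 = 0.25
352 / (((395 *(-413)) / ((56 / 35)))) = -2816/815675 = 0.00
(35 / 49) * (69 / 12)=115/28 = 4.11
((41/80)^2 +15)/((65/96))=293043/13000 = 22.54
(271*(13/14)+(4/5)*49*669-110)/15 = 1757.76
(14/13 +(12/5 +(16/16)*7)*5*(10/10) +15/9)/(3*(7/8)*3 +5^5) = 15520/977457 = 0.02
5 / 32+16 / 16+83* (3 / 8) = 32.28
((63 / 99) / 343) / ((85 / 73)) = 73/45815 = 0.00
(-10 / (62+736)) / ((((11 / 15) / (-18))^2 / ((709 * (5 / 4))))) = -107679375/16093 = -6691.07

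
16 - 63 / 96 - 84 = -2197/32 = -68.66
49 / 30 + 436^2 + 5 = 5703079/30 = 190102.63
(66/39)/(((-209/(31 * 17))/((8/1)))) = -8432/247 = -34.14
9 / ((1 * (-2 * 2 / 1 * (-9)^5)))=1/26244 = 0.00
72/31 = 2.32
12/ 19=0.63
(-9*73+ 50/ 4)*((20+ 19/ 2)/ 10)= -76051/40 = -1901.28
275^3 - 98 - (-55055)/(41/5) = 852943132/41 = 20803491.02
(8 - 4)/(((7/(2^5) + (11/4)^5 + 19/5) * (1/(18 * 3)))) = 122880/91759 = 1.34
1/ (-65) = -1/65 = -0.02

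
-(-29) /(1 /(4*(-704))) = -81664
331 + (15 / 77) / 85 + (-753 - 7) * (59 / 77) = -251.34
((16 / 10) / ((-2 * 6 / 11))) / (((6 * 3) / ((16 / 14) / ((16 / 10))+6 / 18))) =-242/2835 = -0.09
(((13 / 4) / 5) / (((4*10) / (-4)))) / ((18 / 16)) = -13/225 = -0.06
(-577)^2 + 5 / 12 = 3995153/12 = 332929.42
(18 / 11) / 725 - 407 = -3245807/7975 = -407.00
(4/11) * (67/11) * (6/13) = 1608/1573 = 1.02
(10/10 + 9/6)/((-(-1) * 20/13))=13/8 = 1.62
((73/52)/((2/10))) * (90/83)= 16425/2158 = 7.61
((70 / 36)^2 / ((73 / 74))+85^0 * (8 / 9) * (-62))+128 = 907309/11826 = 76.72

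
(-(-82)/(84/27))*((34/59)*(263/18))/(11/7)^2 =1283177/14278 = 89.87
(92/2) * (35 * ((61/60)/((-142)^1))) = -9821/852 = -11.53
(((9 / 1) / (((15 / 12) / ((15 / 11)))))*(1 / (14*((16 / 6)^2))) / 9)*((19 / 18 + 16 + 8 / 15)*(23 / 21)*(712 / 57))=3240401/1228920 = 2.64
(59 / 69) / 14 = 59/966 = 0.06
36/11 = 3.27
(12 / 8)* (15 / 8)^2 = 675/128 = 5.27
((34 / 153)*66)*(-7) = -308/3 = -102.67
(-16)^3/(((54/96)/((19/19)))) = -65536/9 = -7281.78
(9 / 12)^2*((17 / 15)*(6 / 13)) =153/520 = 0.29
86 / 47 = 1.83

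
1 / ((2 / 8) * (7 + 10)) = 4/17 = 0.24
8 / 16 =1/2 = 0.50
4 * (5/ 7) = 20/7 = 2.86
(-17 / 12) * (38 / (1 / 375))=-40375/2 = -20187.50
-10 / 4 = -5/2 = -2.50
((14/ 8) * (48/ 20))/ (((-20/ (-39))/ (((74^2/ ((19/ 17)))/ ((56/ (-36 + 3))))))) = -89857053/3800 = -23646.59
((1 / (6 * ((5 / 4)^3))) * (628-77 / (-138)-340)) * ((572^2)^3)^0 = 637136/25875 = 24.62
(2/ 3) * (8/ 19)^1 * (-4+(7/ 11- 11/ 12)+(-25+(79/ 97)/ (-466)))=-8.22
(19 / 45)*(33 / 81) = 209/1215 = 0.17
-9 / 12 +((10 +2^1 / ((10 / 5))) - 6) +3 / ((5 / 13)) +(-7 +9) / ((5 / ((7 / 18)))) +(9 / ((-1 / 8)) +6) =-9683/180 = -53.79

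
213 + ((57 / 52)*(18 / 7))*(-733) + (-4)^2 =-334351/182 = -1837.09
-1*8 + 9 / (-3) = -11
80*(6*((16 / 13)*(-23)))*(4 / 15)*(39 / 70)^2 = -1377792/1225 = -1124.73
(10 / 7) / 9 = 10/63 = 0.16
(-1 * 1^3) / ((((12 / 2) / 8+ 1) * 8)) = -1/14 = -0.07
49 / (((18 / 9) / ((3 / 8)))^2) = 441/256 = 1.72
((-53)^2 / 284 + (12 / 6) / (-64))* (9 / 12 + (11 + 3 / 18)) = 1067781/9088 = 117.49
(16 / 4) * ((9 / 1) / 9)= 4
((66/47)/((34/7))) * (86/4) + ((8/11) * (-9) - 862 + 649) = -3749907/17578 = -213.33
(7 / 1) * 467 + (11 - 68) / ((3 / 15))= 2984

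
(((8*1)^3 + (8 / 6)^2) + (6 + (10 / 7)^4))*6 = 22643756/7203 = 3143.66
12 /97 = 0.12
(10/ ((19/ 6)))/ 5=0.63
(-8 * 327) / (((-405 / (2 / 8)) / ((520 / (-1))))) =-22672/27 = -839.70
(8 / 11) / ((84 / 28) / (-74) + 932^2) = 592/707059903 = 0.00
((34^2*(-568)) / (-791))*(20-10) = 6566080/791 = 8300.99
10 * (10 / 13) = 100/13 = 7.69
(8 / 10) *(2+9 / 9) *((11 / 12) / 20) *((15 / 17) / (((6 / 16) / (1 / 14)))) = 11/595 = 0.02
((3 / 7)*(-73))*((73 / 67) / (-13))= 15987/6097 = 2.62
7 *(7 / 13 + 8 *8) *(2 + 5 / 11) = 158571/143 = 1108.89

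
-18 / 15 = -6/5 = -1.20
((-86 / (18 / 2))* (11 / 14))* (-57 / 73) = 5.86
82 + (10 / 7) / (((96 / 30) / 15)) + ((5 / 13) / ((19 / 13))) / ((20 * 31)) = 2925577/32984 = 88.70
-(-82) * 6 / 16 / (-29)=-123/116 = -1.06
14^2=196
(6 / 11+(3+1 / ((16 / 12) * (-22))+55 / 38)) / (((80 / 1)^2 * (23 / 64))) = 8291/3845600 = 0.00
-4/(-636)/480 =1/76320 = 0.00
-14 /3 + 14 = 28/3 = 9.33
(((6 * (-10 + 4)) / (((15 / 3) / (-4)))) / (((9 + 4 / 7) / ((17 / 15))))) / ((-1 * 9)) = -1904/5025 = -0.38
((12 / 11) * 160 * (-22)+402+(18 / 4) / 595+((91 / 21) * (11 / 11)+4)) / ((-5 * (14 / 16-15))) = -48975532/1008525 = -48.56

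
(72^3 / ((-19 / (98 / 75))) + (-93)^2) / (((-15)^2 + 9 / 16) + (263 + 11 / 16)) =-32337972/929575 = -34.79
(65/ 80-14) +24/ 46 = -12.67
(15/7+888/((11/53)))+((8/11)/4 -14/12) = 1977223/462 = 4279.70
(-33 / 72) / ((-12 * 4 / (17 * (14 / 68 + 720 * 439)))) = 118213997/2304 = 51308.16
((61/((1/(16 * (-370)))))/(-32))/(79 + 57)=11285/136 = 82.98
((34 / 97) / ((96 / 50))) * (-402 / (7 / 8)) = -56950/679 = -83.87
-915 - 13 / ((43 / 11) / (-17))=-36914/43 = -858.47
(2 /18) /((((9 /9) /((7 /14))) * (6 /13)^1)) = 13/108 = 0.12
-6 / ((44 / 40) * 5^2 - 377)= 4/233 = 0.02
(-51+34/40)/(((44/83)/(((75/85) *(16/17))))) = -14691/187 = -78.56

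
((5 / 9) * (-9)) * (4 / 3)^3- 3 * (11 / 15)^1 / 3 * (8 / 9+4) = -2084/135 = -15.44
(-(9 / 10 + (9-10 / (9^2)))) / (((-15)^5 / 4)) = 15838/307546875 = 0.00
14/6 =7/3 = 2.33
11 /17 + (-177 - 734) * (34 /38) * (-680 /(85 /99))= 208517177/323 = 645564.02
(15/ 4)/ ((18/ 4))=5/6 = 0.83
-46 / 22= -23/11 = -2.09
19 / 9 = 2.11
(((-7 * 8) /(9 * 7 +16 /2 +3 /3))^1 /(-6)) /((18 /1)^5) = 7/102036672 = 0.00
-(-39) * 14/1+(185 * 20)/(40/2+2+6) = 4747/7 = 678.14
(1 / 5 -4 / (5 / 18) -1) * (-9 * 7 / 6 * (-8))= -6384/5 = -1276.80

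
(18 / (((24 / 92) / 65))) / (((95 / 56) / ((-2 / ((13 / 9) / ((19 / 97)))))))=-717.03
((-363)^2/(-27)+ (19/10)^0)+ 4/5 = -73178/15 = -4878.53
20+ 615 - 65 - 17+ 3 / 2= 1109/2 = 554.50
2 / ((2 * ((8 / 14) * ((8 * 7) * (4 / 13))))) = 13/128 = 0.10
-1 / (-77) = 1/77 = 0.01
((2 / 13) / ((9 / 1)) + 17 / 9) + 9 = 1276/117 = 10.91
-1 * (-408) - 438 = -30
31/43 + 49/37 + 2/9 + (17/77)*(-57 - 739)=-191264672/1102563 = -173.47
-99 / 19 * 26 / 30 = -429/95 = -4.52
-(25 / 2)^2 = -625/4 = -156.25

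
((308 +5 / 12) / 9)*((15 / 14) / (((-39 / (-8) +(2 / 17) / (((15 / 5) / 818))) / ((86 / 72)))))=13527155/11398212 = 1.19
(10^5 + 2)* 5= 500010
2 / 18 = 1/9 = 0.11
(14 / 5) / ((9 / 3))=14/15 = 0.93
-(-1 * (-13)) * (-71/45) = 923/45 = 20.51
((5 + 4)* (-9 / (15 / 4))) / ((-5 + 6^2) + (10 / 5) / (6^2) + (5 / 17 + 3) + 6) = -33048/61735 = -0.54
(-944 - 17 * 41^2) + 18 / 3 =-29515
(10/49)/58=5/1421 = 0.00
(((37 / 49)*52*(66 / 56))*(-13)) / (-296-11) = 206349/105301 = 1.96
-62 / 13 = -4.77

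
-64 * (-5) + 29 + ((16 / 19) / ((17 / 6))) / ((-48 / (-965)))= 114657/323 = 354.98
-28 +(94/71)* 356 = 31476/71 = 443.32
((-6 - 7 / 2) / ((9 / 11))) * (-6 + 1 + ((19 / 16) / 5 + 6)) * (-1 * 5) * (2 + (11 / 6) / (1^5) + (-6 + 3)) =11495/192 = 59.87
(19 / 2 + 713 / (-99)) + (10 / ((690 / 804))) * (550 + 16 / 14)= 204794167/31878 = 6424.31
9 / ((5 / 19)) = 171/5 = 34.20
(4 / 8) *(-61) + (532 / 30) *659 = 349673/30 = 11655.77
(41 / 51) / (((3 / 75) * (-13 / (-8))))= 12.37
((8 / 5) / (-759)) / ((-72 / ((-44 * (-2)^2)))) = -16/3105 = -0.01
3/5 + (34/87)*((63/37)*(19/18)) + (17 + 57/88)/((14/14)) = 26840191/1416360 = 18.95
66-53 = 13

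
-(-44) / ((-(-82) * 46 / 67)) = 737/943 = 0.78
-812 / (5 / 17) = -2760.80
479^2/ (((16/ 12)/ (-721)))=-496280883/4 = -124070220.75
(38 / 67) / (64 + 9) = 38/4891 = 0.01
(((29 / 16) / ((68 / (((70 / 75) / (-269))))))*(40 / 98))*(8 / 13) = -29/1248429 = 0.00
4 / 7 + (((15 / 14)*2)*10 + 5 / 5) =23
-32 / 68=-8/17 = -0.47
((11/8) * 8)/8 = 11/8 = 1.38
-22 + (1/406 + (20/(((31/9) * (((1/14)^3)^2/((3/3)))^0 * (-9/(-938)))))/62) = -4774411/390166 = -12.24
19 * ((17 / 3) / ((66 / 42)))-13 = 55.52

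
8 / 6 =4/3 = 1.33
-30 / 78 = -5/13 = -0.38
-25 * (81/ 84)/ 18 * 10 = -375/28 = -13.39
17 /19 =0.89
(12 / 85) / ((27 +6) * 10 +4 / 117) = 702/1641095 = 0.00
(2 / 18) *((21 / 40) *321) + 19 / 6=2627/120 = 21.89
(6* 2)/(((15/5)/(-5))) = -20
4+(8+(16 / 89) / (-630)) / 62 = 4.13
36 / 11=3.27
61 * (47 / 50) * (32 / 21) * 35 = 45872/15 = 3058.13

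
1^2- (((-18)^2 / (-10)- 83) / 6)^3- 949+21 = 167071033/27000 = 6187.82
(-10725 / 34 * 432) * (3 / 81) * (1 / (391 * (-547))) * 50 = 4290000/3635909 = 1.18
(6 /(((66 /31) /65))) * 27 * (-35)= -1904175/11 = -173106.82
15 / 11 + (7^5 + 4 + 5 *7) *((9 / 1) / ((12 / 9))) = 2501661/22 = 113711.86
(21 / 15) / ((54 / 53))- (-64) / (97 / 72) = 1280147/26190 = 48.88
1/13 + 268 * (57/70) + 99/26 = 202123/910 = 222.11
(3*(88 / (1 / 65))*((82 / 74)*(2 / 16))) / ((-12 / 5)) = -146575/148 = -990.37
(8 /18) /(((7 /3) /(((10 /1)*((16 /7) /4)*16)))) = 2560/147 = 17.41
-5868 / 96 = -489/8 = -61.12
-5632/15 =-375.47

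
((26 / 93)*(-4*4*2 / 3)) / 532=-208/37107 = -0.01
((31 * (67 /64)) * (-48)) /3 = -2077/4 = -519.25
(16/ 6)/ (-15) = -8/45 = -0.18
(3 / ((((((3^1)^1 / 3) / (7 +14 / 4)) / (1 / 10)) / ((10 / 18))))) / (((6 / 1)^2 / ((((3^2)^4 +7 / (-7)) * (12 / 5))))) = 2296/3 = 765.33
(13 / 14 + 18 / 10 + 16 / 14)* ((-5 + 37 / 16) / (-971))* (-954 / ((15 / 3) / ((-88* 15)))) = 183429873/67970 = 2698.69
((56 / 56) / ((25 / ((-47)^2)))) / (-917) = -2209/22925 = -0.10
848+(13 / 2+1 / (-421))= 719487/842 = 854.50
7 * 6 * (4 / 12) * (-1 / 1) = -14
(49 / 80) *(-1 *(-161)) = 7889/80 = 98.61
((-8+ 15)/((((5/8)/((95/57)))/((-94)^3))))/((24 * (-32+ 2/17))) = 49419748/2439 = 20262.30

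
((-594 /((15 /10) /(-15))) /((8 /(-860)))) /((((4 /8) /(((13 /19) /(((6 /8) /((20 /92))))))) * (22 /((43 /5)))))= -99008.24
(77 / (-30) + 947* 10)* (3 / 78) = 284023/780 = 364.13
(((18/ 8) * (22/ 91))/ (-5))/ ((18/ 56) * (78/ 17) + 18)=-187/33475 = -0.01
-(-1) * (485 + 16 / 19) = 9231/19 = 485.84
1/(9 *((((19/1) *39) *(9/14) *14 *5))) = 1/300105 = 0.00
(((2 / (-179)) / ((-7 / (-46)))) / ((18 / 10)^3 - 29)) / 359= 2875/325674748 = 0.00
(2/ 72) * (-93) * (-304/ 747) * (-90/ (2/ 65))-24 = -771676/249 = -3099.10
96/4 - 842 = -818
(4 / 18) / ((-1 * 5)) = -2/45 = -0.04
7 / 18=0.39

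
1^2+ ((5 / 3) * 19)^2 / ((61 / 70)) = 632299/549 = 1151.73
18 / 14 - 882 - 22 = -6319/7 = -902.71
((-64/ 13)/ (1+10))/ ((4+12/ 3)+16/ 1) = -8/429 = -0.02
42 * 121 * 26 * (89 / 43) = 11759748/43 = 273482.51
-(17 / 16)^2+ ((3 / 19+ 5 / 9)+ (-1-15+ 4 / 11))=-7729529/481536 = -16.05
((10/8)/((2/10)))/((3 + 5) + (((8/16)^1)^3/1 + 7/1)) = 50/121 = 0.41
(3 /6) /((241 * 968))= 1/466576 = 0.00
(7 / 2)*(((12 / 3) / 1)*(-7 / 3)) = -98/3 = -32.67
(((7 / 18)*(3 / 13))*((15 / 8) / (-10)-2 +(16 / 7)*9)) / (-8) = -2059/9984 = -0.21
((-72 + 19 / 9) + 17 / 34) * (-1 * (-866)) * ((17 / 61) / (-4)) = 9193889/2196 = 4186.65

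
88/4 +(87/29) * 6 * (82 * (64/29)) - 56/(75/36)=2358062/725 = 3252.50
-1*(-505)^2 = -255025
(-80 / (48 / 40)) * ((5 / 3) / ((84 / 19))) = -4750/189 = -25.13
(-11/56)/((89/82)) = -451/2492 = -0.18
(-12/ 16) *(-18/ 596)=27/1192 = 0.02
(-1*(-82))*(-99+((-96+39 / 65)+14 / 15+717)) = 643946/15 = 42929.73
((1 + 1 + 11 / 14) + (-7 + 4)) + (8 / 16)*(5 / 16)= -13/224 = -0.06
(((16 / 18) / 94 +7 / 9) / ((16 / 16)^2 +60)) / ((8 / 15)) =555/22936 = 0.02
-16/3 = -5.33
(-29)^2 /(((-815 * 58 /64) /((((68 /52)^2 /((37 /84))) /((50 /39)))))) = -33792192/9800375 = -3.45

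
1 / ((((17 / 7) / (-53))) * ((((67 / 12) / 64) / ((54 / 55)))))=-15386112/62645 = -245.61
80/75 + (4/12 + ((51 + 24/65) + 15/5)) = 725/13 = 55.77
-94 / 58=-47/29 = -1.62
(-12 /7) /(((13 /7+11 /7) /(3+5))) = -4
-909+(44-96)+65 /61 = -58556/61 = -959.93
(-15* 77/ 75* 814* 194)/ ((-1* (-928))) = -3039883/1160 = -2620.59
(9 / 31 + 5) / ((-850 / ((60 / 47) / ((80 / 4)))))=-246/619225 = 0.00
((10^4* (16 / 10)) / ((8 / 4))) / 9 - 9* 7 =7433/9 = 825.89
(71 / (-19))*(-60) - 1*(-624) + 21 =16515/19 = 869.21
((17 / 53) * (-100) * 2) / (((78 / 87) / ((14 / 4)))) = -172550/689 = -250.44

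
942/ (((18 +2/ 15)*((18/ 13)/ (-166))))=-847015/136 = -6228.05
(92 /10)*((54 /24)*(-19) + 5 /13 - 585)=-750329/130 = -5771.76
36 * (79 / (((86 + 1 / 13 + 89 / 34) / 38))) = 47767824/39203 = 1218.47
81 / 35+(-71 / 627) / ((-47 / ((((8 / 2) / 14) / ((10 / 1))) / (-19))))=1295792/559911 = 2.31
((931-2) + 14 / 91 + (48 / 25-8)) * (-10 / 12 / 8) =-299999/3120 = -96.15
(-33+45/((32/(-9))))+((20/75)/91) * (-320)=-407045/8736 = -46.59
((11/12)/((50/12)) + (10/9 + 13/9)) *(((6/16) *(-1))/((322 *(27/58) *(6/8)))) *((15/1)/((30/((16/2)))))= -36221/978075 = -0.04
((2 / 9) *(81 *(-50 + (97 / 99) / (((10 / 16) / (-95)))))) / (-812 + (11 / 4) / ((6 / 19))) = 945312/212069 = 4.46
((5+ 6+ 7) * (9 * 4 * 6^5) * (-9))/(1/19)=-861643008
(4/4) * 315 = 315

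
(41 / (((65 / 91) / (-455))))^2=682097689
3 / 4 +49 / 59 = 373/236 = 1.58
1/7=0.14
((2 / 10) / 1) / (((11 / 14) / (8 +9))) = 4.33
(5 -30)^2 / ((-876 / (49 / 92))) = -30625/80592 = -0.38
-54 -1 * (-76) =22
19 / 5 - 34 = -151/5 = -30.20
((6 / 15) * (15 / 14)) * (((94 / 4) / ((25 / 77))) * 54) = 41877/25 = 1675.08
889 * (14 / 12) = 6223/6 = 1037.17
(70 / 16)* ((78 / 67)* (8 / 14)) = 195/67 = 2.91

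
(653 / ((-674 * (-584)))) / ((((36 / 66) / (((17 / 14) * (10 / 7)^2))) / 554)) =845618675/202515432 = 4.18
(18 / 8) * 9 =81/4 = 20.25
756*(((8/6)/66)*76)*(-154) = -178752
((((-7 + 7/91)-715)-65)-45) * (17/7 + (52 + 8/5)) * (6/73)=-3635694/949 = -3831.08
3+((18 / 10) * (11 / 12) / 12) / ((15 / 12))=311/100 = 3.11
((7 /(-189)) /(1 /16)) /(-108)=4/729 = 0.01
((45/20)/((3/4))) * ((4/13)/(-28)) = -3/91 = -0.03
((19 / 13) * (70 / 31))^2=1768900/162409 = 10.89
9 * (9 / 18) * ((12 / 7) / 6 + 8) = 261/7 = 37.29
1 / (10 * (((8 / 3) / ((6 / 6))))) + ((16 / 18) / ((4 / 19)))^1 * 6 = 6089/240 = 25.37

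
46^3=97336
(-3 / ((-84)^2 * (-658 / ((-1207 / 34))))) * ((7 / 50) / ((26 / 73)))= -5183/574828800 = 0.00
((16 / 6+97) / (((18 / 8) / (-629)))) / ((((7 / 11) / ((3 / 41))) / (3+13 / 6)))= -16552.38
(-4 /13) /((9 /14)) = -56/117 = -0.48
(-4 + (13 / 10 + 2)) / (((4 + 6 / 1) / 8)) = -14/25 = -0.56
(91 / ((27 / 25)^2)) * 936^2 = 68351111.11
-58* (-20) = 1160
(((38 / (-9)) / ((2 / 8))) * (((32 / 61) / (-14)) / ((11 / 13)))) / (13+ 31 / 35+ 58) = 0.01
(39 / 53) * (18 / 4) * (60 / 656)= 5265/17384 = 0.30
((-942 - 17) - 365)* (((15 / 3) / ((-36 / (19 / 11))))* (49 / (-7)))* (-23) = 5062645/99 = 51137.83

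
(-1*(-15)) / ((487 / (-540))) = -8100/487 = -16.63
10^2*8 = 800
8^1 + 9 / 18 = 17/2 = 8.50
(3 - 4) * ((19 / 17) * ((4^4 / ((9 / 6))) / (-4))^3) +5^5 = 41280263/459 = 89935.21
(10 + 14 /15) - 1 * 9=29/15 = 1.93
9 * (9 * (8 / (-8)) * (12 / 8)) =-243/2 = -121.50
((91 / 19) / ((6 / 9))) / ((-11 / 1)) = -273/418 = -0.65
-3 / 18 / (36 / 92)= -23/54 = -0.43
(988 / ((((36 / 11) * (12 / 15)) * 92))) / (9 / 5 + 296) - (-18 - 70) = 434045909/4931568 = 88.01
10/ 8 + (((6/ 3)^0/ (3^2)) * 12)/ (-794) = 5947/4764 = 1.25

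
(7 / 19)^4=2401/130321 = 0.02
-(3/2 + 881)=-1765/2 = -882.50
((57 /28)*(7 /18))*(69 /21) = 437/168 = 2.60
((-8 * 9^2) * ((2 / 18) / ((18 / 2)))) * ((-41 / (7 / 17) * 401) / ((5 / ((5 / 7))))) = 2235976/49 = 45632.16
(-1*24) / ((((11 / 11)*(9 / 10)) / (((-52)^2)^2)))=-584929280/3 = -194976426.67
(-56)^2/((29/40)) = 125440/29 = 4325.52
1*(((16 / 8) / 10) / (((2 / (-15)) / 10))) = -15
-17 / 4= -4.25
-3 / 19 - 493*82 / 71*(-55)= 42244957/1349 = 31315.76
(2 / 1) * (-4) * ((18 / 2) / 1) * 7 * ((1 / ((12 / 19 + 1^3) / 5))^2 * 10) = -45486000/961 = -47331.95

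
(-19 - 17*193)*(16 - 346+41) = 953700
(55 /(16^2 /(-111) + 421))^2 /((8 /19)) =234099/5712200 = 0.04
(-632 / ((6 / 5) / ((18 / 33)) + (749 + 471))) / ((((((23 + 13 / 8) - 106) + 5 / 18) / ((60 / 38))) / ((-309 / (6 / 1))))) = -39057600/75328939 = -0.52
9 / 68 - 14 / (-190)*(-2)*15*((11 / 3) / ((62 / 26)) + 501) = -44487371/40052 = -1110.74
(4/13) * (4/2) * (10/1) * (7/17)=560/221 = 2.53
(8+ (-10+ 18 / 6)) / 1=1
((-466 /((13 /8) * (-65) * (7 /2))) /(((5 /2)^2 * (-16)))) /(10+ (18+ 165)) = -1864/28539875 = 0.00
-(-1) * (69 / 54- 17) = -283/18 = -15.72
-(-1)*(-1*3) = -3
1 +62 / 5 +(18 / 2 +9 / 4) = 493/20 = 24.65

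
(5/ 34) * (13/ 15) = 13/102 = 0.13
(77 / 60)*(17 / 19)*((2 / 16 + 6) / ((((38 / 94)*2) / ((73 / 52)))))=220067771/18021120 = 12.21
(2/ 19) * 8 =16/19 = 0.84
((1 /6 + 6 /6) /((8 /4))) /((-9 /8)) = -14/27 = -0.52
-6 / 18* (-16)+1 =19/3 = 6.33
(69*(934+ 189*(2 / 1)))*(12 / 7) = 1086336/7 = 155190.86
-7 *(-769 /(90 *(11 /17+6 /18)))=91511/1500 = 61.01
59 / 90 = 0.66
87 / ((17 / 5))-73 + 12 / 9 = -2350/51 = -46.08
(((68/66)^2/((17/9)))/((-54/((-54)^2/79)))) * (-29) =106488/9559 = 11.14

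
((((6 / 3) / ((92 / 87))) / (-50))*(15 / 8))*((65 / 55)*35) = -23751/8096 = -2.93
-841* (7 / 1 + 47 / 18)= -145493/18 = -8082.94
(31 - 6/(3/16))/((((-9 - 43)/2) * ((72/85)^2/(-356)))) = -643025/33696 = -19.08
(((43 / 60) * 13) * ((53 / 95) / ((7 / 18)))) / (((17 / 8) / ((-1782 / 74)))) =-316771884/2091425 = -151.46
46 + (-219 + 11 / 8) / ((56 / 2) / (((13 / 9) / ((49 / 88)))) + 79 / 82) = 15159493/551456 = 27.49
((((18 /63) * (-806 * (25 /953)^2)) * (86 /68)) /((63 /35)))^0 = 1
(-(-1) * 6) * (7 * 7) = 294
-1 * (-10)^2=-100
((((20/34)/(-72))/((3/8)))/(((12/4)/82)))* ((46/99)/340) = -1886/2317491 = 0.00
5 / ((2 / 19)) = 47.50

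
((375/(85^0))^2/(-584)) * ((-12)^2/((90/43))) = -1209375/73 = -16566.78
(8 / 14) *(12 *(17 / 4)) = 204/7 = 29.14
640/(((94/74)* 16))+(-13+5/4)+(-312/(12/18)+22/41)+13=-3350853/7708 = -434.72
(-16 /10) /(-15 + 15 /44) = 352/3225 = 0.11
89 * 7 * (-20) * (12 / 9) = -49840/3 = -16613.33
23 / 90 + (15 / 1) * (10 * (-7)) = -94477/90 = -1049.74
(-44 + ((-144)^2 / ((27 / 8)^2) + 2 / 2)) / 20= 15997/180 = 88.87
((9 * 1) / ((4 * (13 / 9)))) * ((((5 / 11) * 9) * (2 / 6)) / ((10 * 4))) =243/4576 = 0.05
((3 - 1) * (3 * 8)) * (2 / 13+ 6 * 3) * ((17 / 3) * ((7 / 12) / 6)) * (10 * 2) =1123360/117 = 9601.37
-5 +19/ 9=-26/9 = -2.89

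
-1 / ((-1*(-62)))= -1/62 = -0.02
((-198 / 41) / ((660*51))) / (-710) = 1/4948700 = 0.00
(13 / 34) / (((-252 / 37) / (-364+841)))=-25493/952 = -26.78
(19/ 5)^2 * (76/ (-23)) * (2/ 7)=-54872/4025 = -13.63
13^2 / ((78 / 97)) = 1261/6 = 210.17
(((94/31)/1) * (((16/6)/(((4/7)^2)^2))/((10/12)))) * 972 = 27421821/310 = 88457.49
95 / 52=1.83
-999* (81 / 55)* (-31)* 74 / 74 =2508489/55 = 45608.89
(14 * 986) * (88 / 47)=1214752/47 = 25845.79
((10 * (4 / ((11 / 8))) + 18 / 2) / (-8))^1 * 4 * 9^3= -305451/22 = -13884.14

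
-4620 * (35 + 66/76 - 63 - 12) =3434970/19 = 180787.89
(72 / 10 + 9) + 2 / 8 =329/20 = 16.45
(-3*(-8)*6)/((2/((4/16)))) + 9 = 27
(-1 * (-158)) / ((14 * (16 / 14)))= 9.88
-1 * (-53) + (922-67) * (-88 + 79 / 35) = -512800/7 = -73257.14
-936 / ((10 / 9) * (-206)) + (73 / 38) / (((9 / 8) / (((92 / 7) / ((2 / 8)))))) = 57860722/616455 = 93.86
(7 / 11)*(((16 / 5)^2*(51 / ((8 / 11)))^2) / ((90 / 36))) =1602216/125 = 12817.73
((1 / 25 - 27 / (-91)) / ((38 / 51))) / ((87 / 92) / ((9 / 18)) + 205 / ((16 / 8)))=449259/103783225 = 0.00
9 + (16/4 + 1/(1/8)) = 21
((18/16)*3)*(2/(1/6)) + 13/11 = 41.68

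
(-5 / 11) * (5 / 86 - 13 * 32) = 178855/946 = 189.06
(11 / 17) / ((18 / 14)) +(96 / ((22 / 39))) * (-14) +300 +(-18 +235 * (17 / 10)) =-5724025/3366 = -1700.54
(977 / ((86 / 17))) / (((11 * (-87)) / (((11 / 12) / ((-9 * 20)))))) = 16609/16161120 = 0.00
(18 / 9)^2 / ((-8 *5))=-1/10 = -0.10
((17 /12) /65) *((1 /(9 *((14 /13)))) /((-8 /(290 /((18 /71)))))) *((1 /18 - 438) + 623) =-116594993/1959552 = -59.50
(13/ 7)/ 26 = 1/14 = 0.07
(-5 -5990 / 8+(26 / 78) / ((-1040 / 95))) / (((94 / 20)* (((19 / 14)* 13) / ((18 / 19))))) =-49387695/5734846 = -8.61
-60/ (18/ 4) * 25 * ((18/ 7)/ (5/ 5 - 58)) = 2000/133 = 15.04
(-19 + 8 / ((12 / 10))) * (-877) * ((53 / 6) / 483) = 1719797/8694 = 197.81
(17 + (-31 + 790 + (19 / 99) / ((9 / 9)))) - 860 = -83.81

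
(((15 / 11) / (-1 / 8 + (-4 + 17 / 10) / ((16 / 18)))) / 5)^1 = -240/2387 = -0.10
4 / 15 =0.27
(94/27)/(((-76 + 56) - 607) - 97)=-47/9774 = 0.00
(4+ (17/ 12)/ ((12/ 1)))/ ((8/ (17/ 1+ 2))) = 11267/1152 = 9.78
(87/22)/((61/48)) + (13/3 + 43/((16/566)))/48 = 26971357/772992 = 34.89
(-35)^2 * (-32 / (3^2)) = -39200/9 = -4355.56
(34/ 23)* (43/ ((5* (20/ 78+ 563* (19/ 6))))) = 114036/15994315 = 0.01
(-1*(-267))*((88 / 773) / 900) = 1958/57975 = 0.03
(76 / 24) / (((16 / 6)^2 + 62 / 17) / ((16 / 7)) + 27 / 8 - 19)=-969/3341 = -0.29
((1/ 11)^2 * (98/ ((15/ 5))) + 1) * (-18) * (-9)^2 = -224046/121 = -1851.62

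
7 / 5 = 1.40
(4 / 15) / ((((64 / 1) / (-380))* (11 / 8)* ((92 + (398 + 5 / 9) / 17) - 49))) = -57/3289 = -0.02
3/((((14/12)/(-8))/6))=-864/7 = -123.43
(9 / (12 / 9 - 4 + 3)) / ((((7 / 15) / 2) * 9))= 90/7 = 12.86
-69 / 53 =-1.30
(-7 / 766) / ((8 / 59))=-413/6128 = -0.07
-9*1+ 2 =-7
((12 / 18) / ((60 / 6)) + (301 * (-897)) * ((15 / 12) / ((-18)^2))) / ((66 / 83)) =-186735973/142560 = -1309.88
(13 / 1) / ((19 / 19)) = 13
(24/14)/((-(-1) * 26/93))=558/91 = 6.13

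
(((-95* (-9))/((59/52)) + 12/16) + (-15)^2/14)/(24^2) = 424223/317184 = 1.34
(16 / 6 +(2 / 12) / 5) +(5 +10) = 177/10 = 17.70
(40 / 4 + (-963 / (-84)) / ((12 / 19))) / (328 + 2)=1051/12320 = 0.09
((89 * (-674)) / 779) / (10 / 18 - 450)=539874/3151055 = 0.17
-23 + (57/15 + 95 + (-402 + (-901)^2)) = 811474.80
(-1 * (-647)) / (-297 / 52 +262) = 33644/13327 = 2.52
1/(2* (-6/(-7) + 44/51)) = 357/1228 = 0.29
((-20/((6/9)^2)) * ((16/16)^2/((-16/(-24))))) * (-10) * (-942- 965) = -1287225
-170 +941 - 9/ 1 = 762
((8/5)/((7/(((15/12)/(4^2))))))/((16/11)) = 11/896 = 0.01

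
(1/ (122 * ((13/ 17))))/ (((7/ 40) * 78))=170/216489 = 0.00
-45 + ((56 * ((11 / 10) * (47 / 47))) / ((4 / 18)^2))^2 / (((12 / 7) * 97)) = 90330561/9700 = 9312.43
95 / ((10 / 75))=1425/2 = 712.50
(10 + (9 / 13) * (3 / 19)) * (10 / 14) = 12485/1729 = 7.22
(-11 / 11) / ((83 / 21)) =-21/83 = -0.25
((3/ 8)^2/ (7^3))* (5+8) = 117/21952 = 0.01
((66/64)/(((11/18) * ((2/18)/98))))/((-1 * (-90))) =1323/80 = 16.54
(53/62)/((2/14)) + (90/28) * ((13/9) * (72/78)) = 10.27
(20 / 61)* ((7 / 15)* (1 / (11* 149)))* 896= 0.08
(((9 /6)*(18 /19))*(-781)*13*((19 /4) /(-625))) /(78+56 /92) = 6305013/4520000 = 1.39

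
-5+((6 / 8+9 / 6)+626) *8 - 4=5017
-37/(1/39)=-1443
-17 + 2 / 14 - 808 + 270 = -3884/7 = -554.86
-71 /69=-1.03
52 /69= 0.75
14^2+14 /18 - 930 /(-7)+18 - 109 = 238.63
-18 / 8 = -9/4 = -2.25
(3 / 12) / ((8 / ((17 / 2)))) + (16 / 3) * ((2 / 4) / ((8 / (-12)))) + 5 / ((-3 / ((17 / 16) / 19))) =-3.83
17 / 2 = 8.50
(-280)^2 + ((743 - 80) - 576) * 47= 82489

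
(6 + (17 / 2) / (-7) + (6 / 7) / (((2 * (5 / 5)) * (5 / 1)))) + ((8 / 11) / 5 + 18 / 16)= 18917/3080 = 6.14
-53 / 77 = -0.69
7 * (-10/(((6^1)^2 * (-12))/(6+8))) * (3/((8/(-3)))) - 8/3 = -167/32 = -5.22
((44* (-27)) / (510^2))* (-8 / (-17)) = -264/122825 = 0.00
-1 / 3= -0.33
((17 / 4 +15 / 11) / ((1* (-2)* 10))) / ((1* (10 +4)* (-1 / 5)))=247/2464 = 0.10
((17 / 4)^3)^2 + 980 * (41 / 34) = 7074.73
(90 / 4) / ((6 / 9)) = 33.75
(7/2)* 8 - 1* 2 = 26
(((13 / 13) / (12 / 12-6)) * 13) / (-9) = 13/45 = 0.29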